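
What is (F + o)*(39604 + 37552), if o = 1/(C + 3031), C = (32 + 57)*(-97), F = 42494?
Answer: 9183546407686/2801 ≈ 3.2787e+9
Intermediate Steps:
C = -8633 (C = 89*(-97) = -8633)
o = -1/5602 (o = 1/(-8633 + 3031) = 1/(-5602) = -1/5602 ≈ -0.00017851)
(F + o)*(39604 + 37552) = (42494 - 1/5602)*(39604 + 37552) = (238051387/5602)*77156 = 9183546407686/2801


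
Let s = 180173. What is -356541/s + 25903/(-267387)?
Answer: -100001449586/48175917951 ≈ -2.0758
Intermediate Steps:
-356541/s + 25903/(-267387) = -356541/180173 + 25903/(-267387) = -356541*1/180173 + 25903*(-1/267387) = -356541/180173 - 25903/267387 = -100001449586/48175917951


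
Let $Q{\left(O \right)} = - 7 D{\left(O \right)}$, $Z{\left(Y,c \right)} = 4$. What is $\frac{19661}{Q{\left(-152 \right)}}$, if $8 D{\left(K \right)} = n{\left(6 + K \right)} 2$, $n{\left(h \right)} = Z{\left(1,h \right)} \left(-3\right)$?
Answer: $\frac{19661}{21} \approx 936.24$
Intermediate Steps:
$n{\left(h \right)} = -12$ ($n{\left(h \right)} = 4 \left(-3\right) = -12$)
$D{\left(K \right)} = -3$ ($D{\left(K \right)} = \frac{\left(-12\right) 2}{8} = \frac{1}{8} \left(-24\right) = -3$)
$Q{\left(O \right)} = 21$ ($Q{\left(O \right)} = \left(-7\right) \left(-3\right) = 21$)
$\frac{19661}{Q{\left(-152 \right)}} = \frac{19661}{21}$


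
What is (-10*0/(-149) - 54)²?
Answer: 2916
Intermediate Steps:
(-10*0/(-149) - 54)² = (0*(-1/149) - 54)² = (0 - 54)² = (-54)² = 2916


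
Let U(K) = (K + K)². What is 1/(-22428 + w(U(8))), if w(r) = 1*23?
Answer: -1/22405 ≈ -4.4633e-5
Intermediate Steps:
U(K) = 4*K² (U(K) = (2*K)² = 4*K²)
w(r) = 23
1/(-22428 + w(U(8))) = 1/(-22428 + 23) = 1/(-22405) = -1/22405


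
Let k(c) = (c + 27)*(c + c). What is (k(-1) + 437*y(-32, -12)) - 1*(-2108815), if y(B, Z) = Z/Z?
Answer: 2109200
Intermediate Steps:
y(B, Z) = 1
k(c) = 2*c*(27 + c) (k(c) = (27 + c)*(2*c) = 2*c*(27 + c))
(k(-1) + 437*y(-32, -12)) - 1*(-2108815) = (2*(-1)*(27 - 1) + 437*1) - 1*(-2108815) = (2*(-1)*26 + 437) + 2108815 = (-52 + 437) + 2108815 = 385 + 2108815 = 2109200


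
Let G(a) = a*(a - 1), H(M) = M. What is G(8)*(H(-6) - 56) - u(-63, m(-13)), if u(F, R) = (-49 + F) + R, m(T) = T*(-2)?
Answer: -3386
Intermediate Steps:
m(T) = -2*T
u(F, R) = -49 + F + R
G(a) = a*(-1 + a)
G(8)*(H(-6) - 56) - u(-63, m(-13)) = (8*(-1 + 8))*(-6 - 56) - (-49 - 63 - 2*(-13)) = (8*7)*(-62) - (-49 - 63 + 26) = 56*(-62) - 1*(-86) = -3472 + 86 = -3386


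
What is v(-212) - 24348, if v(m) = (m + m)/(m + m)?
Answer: -24347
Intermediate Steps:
v(m) = 1 (v(m) = (2*m)/((2*m)) = (2*m)*(1/(2*m)) = 1)
v(-212) - 24348 = 1 - 24348 = -24347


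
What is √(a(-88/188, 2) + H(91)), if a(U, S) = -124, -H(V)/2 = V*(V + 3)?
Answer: 4*I*√1077 ≈ 131.27*I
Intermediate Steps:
H(V) = -2*V*(3 + V) (H(V) = -2*V*(V + 3) = -2*V*(3 + V))
√(a(-88/188, 2) + H(91)) = √(-124 - 2*91*(3 + 91)) = √(-124 - 2*91*94) = √(-124 - 17108) = √(-17232) = 4*I*√1077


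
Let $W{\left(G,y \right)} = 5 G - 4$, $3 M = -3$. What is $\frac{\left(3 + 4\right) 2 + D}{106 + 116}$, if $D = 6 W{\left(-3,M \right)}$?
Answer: $- \frac{50}{111} \approx -0.45045$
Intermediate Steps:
$M = -1$ ($M = \frac{1}{3} \left(-3\right) = -1$)
$W{\left(G,y \right)} = -4 + 5 G$
$D = -114$ ($D = 6 \left(-4 + 5 \left(-3\right)\right) = 6 \left(-4 - 15\right) = 6 \left(-19\right) = -114$)
$\frac{\left(3 + 4\right) 2 + D}{106 + 116} = \frac{\left(3 + 4\right) 2 - 114}{106 + 116} = \frac{7 \cdot 2 - 114}{222} = \frac{14 - 114}{222} = \frac{1}{222} \left(-100\right) = - \frac{50}{111}$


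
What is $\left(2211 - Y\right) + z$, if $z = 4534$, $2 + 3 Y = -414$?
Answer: $\frac{20651}{3} \approx 6883.7$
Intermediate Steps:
$Y = - \frac{416}{3}$ ($Y = - \frac{2}{3} + \frac{1}{3} \left(-414\right) = - \frac{2}{3} - 138 = - \frac{416}{3} \approx -138.67$)
$\left(2211 - Y\right) + z = \left(2211 - - \frac{416}{3}\right) + 4534 = \left(2211 + \frac{416}{3}\right) + 4534 = \frac{7049}{3} + 4534 = \frac{20651}{3}$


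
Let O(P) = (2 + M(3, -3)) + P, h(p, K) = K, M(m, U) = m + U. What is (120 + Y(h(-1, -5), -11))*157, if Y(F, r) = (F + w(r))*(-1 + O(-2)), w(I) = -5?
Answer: 20410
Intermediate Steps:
M(m, U) = U + m
O(P) = 2 + P (O(P) = (2 + (-3 + 3)) + P = (2 + 0) + P = 2 + P)
Y(F, r) = 5 - F (Y(F, r) = (F - 5)*(-1 + (2 - 2)) = (-5 + F)*(-1 + 0) = (-5 + F)*(-1) = 5 - F)
(120 + Y(h(-1, -5), -11))*157 = (120 + (5 - 1*(-5)))*157 = (120 + (5 + 5))*157 = (120 + 10)*157 = 130*157 = 20410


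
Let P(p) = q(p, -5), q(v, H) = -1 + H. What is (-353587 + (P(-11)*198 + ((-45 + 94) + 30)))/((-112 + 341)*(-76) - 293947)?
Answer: 354696/311351 ≈ 1.1392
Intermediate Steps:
P(p) = -6 (P(p) = -1 - 5 = -6)
(-353587 + (P(-11)*198 + ((-45 + 94) + 30)))/((-112 + 341)*(-76) - 293947) = (-353587 + (-6*198 + ((-45 + 94) + 30)))/((-112 + 341)*(-76) - 293947) = (-353587 + (-1188 + (49 + 30)))/(229*(-76) - 293947) = (-353587 + (-1188 + 79))/(-17404 - 293947) = (-353587 - 1109)/(-311351) = -354696*(-1/311351) = 354696/311351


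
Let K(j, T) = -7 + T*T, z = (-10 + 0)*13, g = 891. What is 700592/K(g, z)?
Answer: 700592/16893 ≈ 41.472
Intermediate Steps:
z = -130 (z = -10*13 = -130)
K(j, T) = -7 + T**2
700592/K(g, z) = 700592/(-7 + (-130)**2) = 700592/(-7 + 16900) = 700592/16893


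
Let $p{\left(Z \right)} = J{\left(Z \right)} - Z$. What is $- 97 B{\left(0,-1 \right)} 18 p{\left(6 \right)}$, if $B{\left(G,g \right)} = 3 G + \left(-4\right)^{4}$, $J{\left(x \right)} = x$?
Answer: $0$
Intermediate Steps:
$p{\left(Z \right)} = 0$ ($p{\left(Z \right)} = Z - Z = 0$)
$B{\left(G,g \right)} = 256 + 3 G$ ($B{\left(G,g \right)} = 3 G + 256 = 256 + 3 G$)
$- 97 B{\left(0,-1 \right)} 18 p{\left(6 \right)} = - 97 \left(256 + 3 \cdot 0\right) 18 \cdot 0 = - 97 \left(256 + 0\right) 18 \cdot 0 = - 97 \cdot 256 \cdot 18 \cdot 0 = - 97 \cdot 4608 \cdot 0 = \left(-97\right) 0 = 0$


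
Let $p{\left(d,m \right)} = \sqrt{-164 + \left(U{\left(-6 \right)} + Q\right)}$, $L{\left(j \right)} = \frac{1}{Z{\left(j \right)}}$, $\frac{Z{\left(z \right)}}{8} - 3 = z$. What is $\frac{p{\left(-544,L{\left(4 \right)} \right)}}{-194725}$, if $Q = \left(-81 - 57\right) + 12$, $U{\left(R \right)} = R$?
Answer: $- \frac{2 i \sqrt{74}}{194725} \approx - 8.8354 \cdot 10^{-5} i$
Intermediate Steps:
$Z{\left(z \right)} = 24 + 8 z$
$Q = -126$ ($Q = -138 + 12 = -126$)
$L{\left(j \right)} = \frac{1}{24 + 8 j}$
$p{\left(d,m \right)} = 2 i \sqrt{74}$ ($p{\left(d,m \right)} = \sqrt{-164 - 132} = \sqrt{-296} = 2 i \sqrt{74}$)
$\frac{p{\left(-544,L{\left(4 \right)} \right)}}{-194725} = \frac{2 i \sqrt{74}}{-194725} = 2 i \sqrt{74} \left(- \frac{1}{194725}\right) = - \frac{2 i \sqrt{74}}{194725}$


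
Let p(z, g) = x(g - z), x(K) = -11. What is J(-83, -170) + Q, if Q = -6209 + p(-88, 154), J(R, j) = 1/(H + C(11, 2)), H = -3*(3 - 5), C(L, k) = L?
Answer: -105739/17 ≈ -6219.9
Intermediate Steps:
p(z, g) = -11
H = 6 (H = -3*(-2) = 6)
J(R, j) = 1/17 (J(R, j) = 1/(6 + 11) = 1/17)
Q = -6220 (Q = -6209 - 11 = -6220)
J(-83, -170) + Q = 1/17 - 6220 = -105739/17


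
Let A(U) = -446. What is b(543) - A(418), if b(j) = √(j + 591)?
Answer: 446 + 9*√14 ≈ 479.67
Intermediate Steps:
b(j) = √(591 + j)
b(543) - A(418) = √(591 + 543) - 1*(-446) = √1134 + 446 = 9*√14 + 446 = 446 + 9*√14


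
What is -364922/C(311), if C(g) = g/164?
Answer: -59847208/311 ≈ -1.9243e+5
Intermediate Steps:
C(g) = g/164 (C(g) = g*(1/164) = g/164)
-364922/C(311) = -364922/((1/164)*311) = -364922/311/164 = -364922*164/311 = -59847208/311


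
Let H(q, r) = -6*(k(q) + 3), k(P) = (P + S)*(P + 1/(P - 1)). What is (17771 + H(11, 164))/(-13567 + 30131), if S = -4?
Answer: 43217/41410 ≈ 1.0436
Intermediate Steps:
k(P) = (-4 + P)*(P + 1/(-1 + P)) (k(P) = (P - 4)*(P + 1/(P - 1)) = (-4 + P)*(P + 1/(-1 + P)))
H(q, r) = -18 - 6*(-4 + q³ - 5*q² + 5*q)/(-1 + q) (H(q, r) = -6*((-4 + q³ - 5*q² + 5*q)/(-1 + q) + 3) = -6*(3 + (-4 + q³ - 5*q² + 5*q)/(-1 + q)) = -18 - 6*(-4 + q³ - 5*q² + 5*q)/(-1 + q))
(17771 + H(11, 164))/(-13567 + 30131) = (17771 + 6*(7 - 1*11³ - 8*11 + 5*11²)/(-1 + 11))/(-13567 + 30131) = (17771 + 6*(7 - 1*1331 - 88 + 5*121)/10)/16564 = (17771 + 6*(⅒)*(7 - 1331 - 88 + 605))*(1/16564) = (17771 + 6*(⅒)*(-807))*(1/16564) = (17771 - 2421/5)*(1/16564) = (86434/5)*(1/16564) = 43217/41410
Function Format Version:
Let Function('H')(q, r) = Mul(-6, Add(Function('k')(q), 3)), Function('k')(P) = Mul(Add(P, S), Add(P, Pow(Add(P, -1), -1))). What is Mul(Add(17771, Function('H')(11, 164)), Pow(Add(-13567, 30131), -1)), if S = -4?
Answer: Rational(43217, 41410) ≈ 1.0436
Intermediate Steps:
Function('k')(P) = Mul(Add(-4, P), Add(P, Pow(Add(-1, P), -1))) (Function('k')(P) = Mul(Add(P, -4), Add(P, Pow(Add(P, -1), -1))) = Mul(Add(-4, P), Add(P, Pow(Add(-1, P), -1))))
Function('H')(q, r) = Add(-18, Mul(-6, Pow(Add(-1, q), -1), Add(-4, Pow(q, 3), Mul(-5, Pow(q, 2)), Mul(5, q)))) (Function('H')(q, r) = Mul(-6, Add(Mul(Pow(Add(-1, q), -1), Add(-4, Pow(q, 3), Mul(-5, Pow(q, 2)), Mul(5, q))), 3)) = Mul(-6, Add(3, Mul(Pow(Add(-1, q), -1), Add(-4, Pow(q, 3), Mul(-5, Pow(q, 2)), Mul(5, q))))) = Add(-18, Mul(-6, Pow(Add(-1, q), -1), Add(-4, Pow(q, 3), Mul(-5, Pow(q, 2)), Mul(5, q)))))
Mul(Add(17771, Function('H')(11, 164)), Pow(Add(-13567, 30131), -1)) = Mul(Add(17771, Mul(6, Pow(Add(-1, 11), -1), Add(7, Mul(-1, Pow(11, 3)), Mul(-8, 11), Mul(5, Pow(11, 2))))), Pow(Add(-13567, 30131), -1)) = Mul(Add(17771, Mul(6, Pow(10, -1), Add(7, Mul(-1, 1331), -88, Mul(5, 121)))), Pow(16564, -1)) = Mul(Add(17771, Mul(6, Rational(1, 10), Add(7, -1331, -88, 605))), Rational(1, 16564)) = Mul(Add(17771, Mul(6, Rational(1, 10), -807)), Rational(1, 16564)) = Mul(Add(17771, Rational(-2421, 5)), Rational(1, 16564)) = Mul(Rational(86434, 5), Rational(1, 16564)) = Rational(43217, 41410)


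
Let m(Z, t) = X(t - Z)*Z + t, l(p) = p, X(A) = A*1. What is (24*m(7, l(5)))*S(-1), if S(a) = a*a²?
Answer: 216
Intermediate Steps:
X(A) = A
m(Z, t) = t + Z*(t - Z) (m(Z, t) = (t - Z)*Z + t = Z*(t - Z) + t = t + Z*(t - Z))
S(a) = a³
(24*m(7, l(5)))*S(-1) = (24*(5 - 1*7*(7 - 1*5)))*(-1)³ = (24*(5 - 1*7*(7 - 5)))*(-1) = (24*(5 - 1*7*2))*(-1) = (24*(5 - 14))*(-1) = (24*(-9))*(-1) = -216*(-1) = 216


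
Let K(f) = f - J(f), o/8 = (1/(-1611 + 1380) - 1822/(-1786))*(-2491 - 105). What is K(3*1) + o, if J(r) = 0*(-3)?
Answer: -395570365/18753 ≈ -21094.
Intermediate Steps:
J(r) = 0
o = -395626624/18753 (o = 8*((1/(-1611 + 1380) - 1822/(-1786))*(-2491 - 105)) = 8*((1/(-231) - 1822*(-1/1786))*(-2596)) = 8*((-1/231 + 911/893)*(-2596)) = 8*((209548/206283)*(-2596)) = 8*(-49453328/18753) = -395626624/18753 ≈ -21097.)
K(f) = f (K(f) = f - 1*0 = f + 0 = f)
K(3*1) + o = 3*1 - 395626624/18753 = 3 - 395626624/18753 = -395570365/18753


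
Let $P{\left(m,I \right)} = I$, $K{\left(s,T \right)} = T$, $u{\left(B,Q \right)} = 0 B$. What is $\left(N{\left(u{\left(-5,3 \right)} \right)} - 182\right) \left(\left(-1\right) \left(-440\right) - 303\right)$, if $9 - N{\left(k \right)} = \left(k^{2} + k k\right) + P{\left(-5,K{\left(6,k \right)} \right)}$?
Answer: $-23701$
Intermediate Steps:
$u{\left(B,Q \right)} = 0$
$N{\left(k \right)} = 9 - k - 2 k^{2}$ ($N{\left(k \right)} = 9 - \left(\left(k^{2} + k k\right) + k\right) = 9 - \left(\left(k^{2} + k^{2}\right) + k\right) = 9 - \left(2 k^{2} + k\right) = 9 - \left(k + 2 k^{2}\right) = 9 - k - 2 k^{2}$)
$\left(N{\left(u{\left(-5,3 \right)} \right)} - 182\right) \left(\left(-1\right) \left(-440\right) - 303\right) = \left(\left(9 - 0 - 2 \cdot 0^{2}\right) - 182\right) \left(\left(-1\right) \left(-440\right) - 303\right) = \left(\left(9 + 0 - 0\right) - 182\right) \left(440 - 303\right) = \left(\left(9 + 0 + 0\right) - 182\right) 137 = \left(9 - 182\right) 137 = \left(-173\right) 137 = -23701$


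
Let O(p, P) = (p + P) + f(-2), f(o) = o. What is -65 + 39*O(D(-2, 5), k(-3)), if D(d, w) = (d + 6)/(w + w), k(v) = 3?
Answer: -52/5 ≈ -10.400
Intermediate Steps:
D(d, w) = (6 + d)/(2*w) (D(d, w) = (6 + d)/((2*w)) = (6 + d)*(1/(2*w)) = (6 + d)/(2*w))
O(p, P) = -2 + P + p (O(p, P) = (p + P) - 2 = (P + p) - 2 = -2 + P + p)
-65 + 39*O(D(-2, 5), k(-3)) = -65 + 39*(-2 + 3 + (1/2)*(6 - 2)/5) = -65 + 39*(-2 + 3 + (1/2)*(1/5)*4) = -65 + 39*(-2 + 3 + 2/5) = -65 + 39*(7/5) = -65 + 273/5 = -52/5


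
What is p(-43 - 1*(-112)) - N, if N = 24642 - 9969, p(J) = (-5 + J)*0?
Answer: -14673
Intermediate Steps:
p(J) = 0
N = 14673
p(-43 - 1*(-112)) - N = 0 - 1*14673 = 0 - 14673 = -14673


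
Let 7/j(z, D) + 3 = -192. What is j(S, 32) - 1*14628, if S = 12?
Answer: -2852467/195 ≈ -14628.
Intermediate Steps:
j(z, D) = -7/195 (j(z, D) = 7/(-3 - 192) = 7/(-195) = 7*(-1/195) = -7/195)
j(S, 32) - 1*14628 = -7/195 - 1*14628 = -7/195 - 14628 = -2852467/195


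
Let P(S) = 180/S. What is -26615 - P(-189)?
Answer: -558895/21 ≈ -26614.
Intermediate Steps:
-26615 - P(-189) = -26615 - 180/(-189) = -26615 - 180*(-1)/189 = -26615 - 1*(-20/21) = -26615 + 20/21 = -558895/21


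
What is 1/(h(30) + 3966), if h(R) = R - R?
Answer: 1/3966 ≈ 0.00025214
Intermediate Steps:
h(R) = 0
1/(h(30) + 3966) = 1/(0 + 3966) = 1/3966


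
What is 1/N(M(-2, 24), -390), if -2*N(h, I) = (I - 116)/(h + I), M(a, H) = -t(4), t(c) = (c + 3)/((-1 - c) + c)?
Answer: -383/253 ≈ -1.5138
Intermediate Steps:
t(c) = -3 - c (t(c) = (3 + c)/(-1) = (3 + c)*(-1) = -3 - c)
M(a, H) = 7 (M(a, H) = -(-3 - 1*4) = -(-3 - 4) = -1*(-7) = 7)
N(h, I) = -(-116 + I)/(2*(I + h)) (N(h, I) = -(I - 116)/(2*(h + I)) = -(-116 + I)/(2*(I + h)))
1/N(M(-2, 24), -390) = 1/((58 - 1/2*(-390))/(-390 + 7)) = 1/((58 + 195)/(-383)) = 1/(-1/383*253) = 1/(-253/383) = -383/253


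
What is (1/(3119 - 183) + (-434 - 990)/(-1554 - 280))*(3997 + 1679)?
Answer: 2967624231/673078 ≈ 4409.0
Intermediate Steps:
(1/(3119 - 183) + (-434 - 990)/(-1554 - 280))*(3997 + 1679) = (1/2936 - 1424/(-1834))*5676 = (1/2936 - 1424*(-1/1834))*5676 = (1/2936 + 712/917)*5676 = (2091349/2692312)*5676 = 2967624231/673078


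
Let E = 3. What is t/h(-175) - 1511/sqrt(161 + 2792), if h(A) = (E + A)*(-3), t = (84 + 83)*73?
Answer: 12191/516 - 1511*sqrt(2953)/2953 ≈ -4.1797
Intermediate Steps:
t = 12191 (t = 167*73 = 12191)
h(A) = -9 - 3*A (h(A) = (3 + A)*(-3) = -9 - 3*A)
t/h(-175) - 1511/sqrt(161 + 2792) = 12191/(-9 - 3*(-175)) - 1511/sqrt(161 + 2792) = 12191/(-9 + 525) - 1511*sqrt(2953)/2953 = 12191/516 - 1511*sqrt(2953)/2953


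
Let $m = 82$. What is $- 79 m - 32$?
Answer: $-6510$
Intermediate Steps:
$- 79 m - 32 = \left(-79\right) 82 - 32 = -6478 - 32 = -6510$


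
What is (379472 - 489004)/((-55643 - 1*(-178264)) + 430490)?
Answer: -109532/553111 ≈ -0.19803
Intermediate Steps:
(379472 - 489004)/((-55643 - 1*(-178264)) + 430490) = -109532/((-55643 + 178264) + 430490) = -109532/(122621 + 430490) = -109532/553111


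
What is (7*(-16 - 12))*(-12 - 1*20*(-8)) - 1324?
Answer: -30332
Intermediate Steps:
(7*(-16 - 12))*(-12 - 1*20*(-8)) - 1324 = (7*(-28))*(-12 - 20*(-8)) - 1324 = -196*(-12 + 160) - 1324 = -196*148 - 1324 = -29008 - 1324 = -30332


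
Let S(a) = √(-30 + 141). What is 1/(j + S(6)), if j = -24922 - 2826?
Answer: -27748/769951393 - √111/769951393 ≈ -3.6052e-5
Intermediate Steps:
S(a) = √111
j = -27748
1/(j + S(6)) = 1/(-27748 + √111)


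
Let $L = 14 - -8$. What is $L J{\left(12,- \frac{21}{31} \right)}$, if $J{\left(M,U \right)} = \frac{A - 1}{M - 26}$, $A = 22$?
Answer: $-33$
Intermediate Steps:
$J{\left(M,U \right)} = \frac{21}{-26 + M}$ ($J{\left(M,U \right)} = \frac{22 - 1}{M - 26} = \frac{21}{-26 + M}$)
$L = 22$ ($L = 14 + 8 = 22$)
$L J{\left(12,- \frac{21}{31} \right)} = 22 \frac{21}{-26 + 12} = 22 \frac{21}{-14} = 22 \cdot 21 \left(- \frac{1}{14}\right) = 22 \left(- \frac{3}{2}\right) = -33$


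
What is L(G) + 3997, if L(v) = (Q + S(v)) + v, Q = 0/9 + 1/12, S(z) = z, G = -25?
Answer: 47365/12 ≈ 3947.1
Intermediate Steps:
Q = 1/12 (Q = 0*(⅑) + 1*(1/12) = 0 + 1/12 = 1/12 ≈ 0.083333)
L(v) = 1/12 + 2*v (L(v) = (1/12 + v) + v = 1/12 + 2*v)
L(G) + 3997 = (1/12 + 2*(-25)) + 3997 = (1/12 - 50) + 3997 = -599/12 + 3997 = 47365/12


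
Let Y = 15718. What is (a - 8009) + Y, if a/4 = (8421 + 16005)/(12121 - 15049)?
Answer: 936427/122 ≈ 7675.6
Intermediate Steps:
a = -4071/122 (a = 4*((8421 + 16005)/(12121 - 15049)) = 4*(24426/(-2928)) = 4*(24426*(-1/2928)) = 4*(-4071/488) = -4071/122 ≈ -33.369)
(a - 8009) + Y = (-4071/122 - 8009) + 15718 = -981169/122 + 15718 = 936427/122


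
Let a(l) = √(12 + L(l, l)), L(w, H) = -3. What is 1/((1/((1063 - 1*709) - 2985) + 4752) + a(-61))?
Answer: 2631/12510404 ≈ 0.00021030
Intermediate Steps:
a(l) = 3 (a(l) = √(12 - 3) = √9 = 3)
1/((1/((1063 - 1*709) - 2985) + 4752) + a(-61)) = 1/((1/((1063 - 1*709) - 2985) + 4752) + 3) = 1/((1/((1063 - 709) - 2985) + 4752) + 3) = 1/((1/(354 - 2985) + 4752) + 3) = 1/((1/(-2631) + 4752) + 3) = 1/((-1/2631 + 4752) + 3) = 1/(12502511/2631 + 3) = 1/(12510404/2631) = 2631/12510404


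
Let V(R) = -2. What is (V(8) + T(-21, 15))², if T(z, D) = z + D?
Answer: 64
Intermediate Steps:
T(z, D) = D + z
(V(8) + T(-21, 15))² = (-2 + (15 - 21))² = (-2 - 6)² = (-8)² = 64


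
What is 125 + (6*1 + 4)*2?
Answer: 145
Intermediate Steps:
125 + (6*1 + 4)*2 = 125 + (6 + 4)*2 = 125 + 10*2 = 125 + 20 = 145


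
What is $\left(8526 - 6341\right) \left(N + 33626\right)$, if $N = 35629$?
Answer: $151322175$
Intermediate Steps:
$\left(8526 - 6341\right) \left(N + 33626\right) = \left(8526 - 6341\right) \left(35629 + 33626\right) = 2185 \cdot 69255 = 151322175$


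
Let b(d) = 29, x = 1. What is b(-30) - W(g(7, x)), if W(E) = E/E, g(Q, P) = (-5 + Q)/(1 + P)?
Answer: 28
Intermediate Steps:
g(Q, P) = (-5 + Q)/(1 + P)
W(E) = 1
b(-30) - W(g(7, x)) = 29 - 1*1 = 29 - 1 = 28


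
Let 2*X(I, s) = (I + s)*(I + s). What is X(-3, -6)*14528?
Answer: 588384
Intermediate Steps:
X(I, s) = (I + s)**2/2 (X(I, s) = ((I + s)*(I + s))/2 = (I + s)**2/2)
X(-3, -6)*14528 = ((-3 - 6)**2/2)*14528 = ((1/2)*(-9)**2)*14528 = ((1/2)*81)*14528 = (81/2)*14528 = 588384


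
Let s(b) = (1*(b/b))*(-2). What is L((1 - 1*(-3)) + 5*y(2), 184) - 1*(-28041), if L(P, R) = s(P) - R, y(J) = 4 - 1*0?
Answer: 27855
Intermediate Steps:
s(b) = -2 (s(b) = (1*1)*(-2) = 1*(-2) = -2)
y(J) = 4 (y(J) = 4 + 0 = 4)
L(P, R) = -2 - R
L((1 - 1*(-3)) + 5*y(2), 184) - 1*(-28041) = (-2 - 1*184) - 1*(-28041) = (-2 - 184) + 28041 = -186 + 28041 = 27855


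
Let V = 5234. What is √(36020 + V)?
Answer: √41254 ≈ 203.11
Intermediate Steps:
√(36020 + V) = √(36020 + 5234) = √41254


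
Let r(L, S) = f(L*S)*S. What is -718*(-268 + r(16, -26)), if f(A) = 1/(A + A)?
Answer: 3078425/16 ≈ 1.9240e+5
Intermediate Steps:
f(A) = 1/(2*A)
r(L, S) = 1/(2*L) (r(L, S) = (1/(2*((L*S))))*S = ((1/(L*S))/2)*S = (1/(2*L*S))*S = 1/(2*L))
-718*(-268 + r(16, -26)) = -718*(-268 + (½)/16) = -718*(-268 + (½)*(1/16)) = -718*(-268 + 1/32) = -718*(-8575/32) = 3078425/16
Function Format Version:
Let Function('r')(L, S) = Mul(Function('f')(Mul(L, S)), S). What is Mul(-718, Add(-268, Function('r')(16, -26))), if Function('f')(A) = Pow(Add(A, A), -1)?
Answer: Rational(3078425, 16) ≈ 1.9240e+5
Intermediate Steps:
Function('f')(A) = Mul(Rational(1, 2), Pow(A, -1)) (Function('f')(A) = Pow(Mul(2, A), -1) = Mul(Rational(1, 2), Pow(A, -1)))
Function('r')(L, S) = Mul(Rational(1, 2), Pow(L, -1)) (Function('r')(L, S) = Mul(Mul(Rational(1, 2), Pow(Mul(L, S), -1)), S) = Mul(Mul(Rational(1, 2), Mul(Pow(L, -1), Pow(S, -1))), S) = Mul(Mul(Rational(1, 2), Pow(L, -1), Pow(S, -1)), S) = Mul(Rational(1, 2), Pow(L, -1)))
Mul(-718, Add(-268, Function('r')(16, -26))) = Mul(-718, Add(-268, Mul(Rational(1, 2), Pow(16, -1)))) = Mul(-718, Add(-268, Mul(Rational(1, 2), Rational(1, 16)))) = Mul(-718, Add(-268, Rational(1, 32))) = Mul(-718, Rational(-8575, 32)) = Rational(3078425, 16)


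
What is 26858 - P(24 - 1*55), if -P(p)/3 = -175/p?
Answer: 833123/31 ≈ 26875.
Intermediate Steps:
P(p) = 525/p (P(p) = -(-525)/p = 525/p)
26858 - P(24 - 1*55) = 26858 - 525/(24 - 1*55) = 26858 - 525/(24 - 55) = 26858 - 525/(-31) = 26858 - 525*(-1)/31 = 26858 - 1*(-525/31) = 26858 + 525/31 = 833123/31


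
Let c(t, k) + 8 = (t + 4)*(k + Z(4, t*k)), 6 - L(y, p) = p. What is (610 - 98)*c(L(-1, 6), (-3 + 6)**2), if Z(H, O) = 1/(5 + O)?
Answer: 73728/5 ≈ 14746.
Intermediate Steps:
L(y, p) = 6 - p
c(t, k) = -8 + (4 + t)*(k + 1/(5 + k*t)) (c(t, k) = -8 + (t + 4)*(k + 1/(5 + t*k)) = -8 + (4 + t)*(k + 1/(5 + k*t)))
(610 - 98)*c(L(-1, 6), (-3 + 6)**2) = (610 - 98)*((4 + (6 - 1*6) + (5 + (-3 + 6)**2*(6 - 1*6))*(-8 + 4*(-3 + 6)**2 + (-3 + 6)**2*(6 - 1*6)))/(5 + (-3 + 6)**2*(6 - 1*6))) = 512*((4 + (6 - 6) + (5 + 3**2*(6 - 6))*(-8 + 4*3**2 + 3**2*(6 - 6)))/(5 + 3**2*(6 - 6))) = 512*((4 + 0 + (5 + 9*0)*(-8 + 4*9 + 9*0))/(5 + 9*0)) = 512*((4 + 0 + (5 + 0)*(-8 + 36 + 0))/(5 + 0)) = 512*((4 + 0 + 5*28)/5) = 512*((4 + 0 + 140)/5) = 512*((1/5)*144) = 512*(144/5) = 73728/5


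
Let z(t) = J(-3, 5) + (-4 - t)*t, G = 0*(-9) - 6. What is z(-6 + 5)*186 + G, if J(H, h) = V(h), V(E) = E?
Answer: 1482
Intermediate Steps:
J(H, h) = h
G = -6 (G = 0 - 6 = -6)
z(t) = 5 + t*(-4 - t) (z(t) = 5 + (-4 - t)*t = 5 + t*(-4 - t))
z(-6 + 5)*186 + G = (5 - (-6 + 5)² - 4*(-6 + 5))*186 - 6 = (5 - 1*(-1)² - 4*(-1))*186 - 6 = (5 - 1*1 + 4)*186 - 6 = (5 - 1 + 4)*186 - 6 = 8*186 - 6 = 1488 - 6 = 1482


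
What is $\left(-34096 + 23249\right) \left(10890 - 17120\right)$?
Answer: $67576810$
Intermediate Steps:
$\left(-34096 + 23249\right) \left(10890 - 17120\right) = \left(-10847\right) \left(-6230\right) = 67576810$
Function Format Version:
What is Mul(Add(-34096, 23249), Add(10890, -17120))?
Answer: 67576810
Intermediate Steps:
Mul(Add(-34096, 23249), Add(10890, -17120)) = Mul(-10847, -6230) = 67576810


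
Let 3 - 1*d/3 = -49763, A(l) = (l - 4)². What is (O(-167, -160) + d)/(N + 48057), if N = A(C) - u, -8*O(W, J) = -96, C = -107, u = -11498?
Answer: 10665/5134 ≈ 2.0773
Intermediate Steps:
A(l) = (-4 + l)²
O(W, J) = 12 (O(W, J) = -⅛*(-96) = 12)
N = 23819 (N = (-4 - 107)² - 1*(-11498) = (-111)² + 11498 = 12321 + 11498 = 23819)
d = 149298 (d = 9 - 3*(-49763) = 9 + 149289 = 149298)
(O(-167, -160) + d)/(N + 48057) = (12 + 149298)/(23819 + 48057) = 149310/71876 = 149310*(1/71876) = 10665/5134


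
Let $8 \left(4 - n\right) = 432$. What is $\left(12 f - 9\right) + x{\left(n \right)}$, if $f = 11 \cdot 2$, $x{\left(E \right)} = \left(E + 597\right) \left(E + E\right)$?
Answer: $-54445$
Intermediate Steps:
$n = -50$ ($n = 4 - 54 = -50$)
$x{\left(E \right)} = 2 E \left(597 + E\right)$ ($x{\left(E \right)} = \left(597 + E\right) 2 E = 2 E \left(597 + E\right)$)
$f = 22$
$\left(12 f - 9\right) + x{\left(n \right)} = \left(12 \cdot 22 - 9\right) + 2 \left(-50\right) \left(597 - 50\right) = \left(264 - 9\right) + 2 \left(-50\right) 547 = 255 - 54700 = -54445$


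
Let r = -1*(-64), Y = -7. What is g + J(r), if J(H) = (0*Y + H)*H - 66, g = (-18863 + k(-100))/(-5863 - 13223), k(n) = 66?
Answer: 76935377/19086 ≈ 4031.0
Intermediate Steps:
g = 18797/19086 (g = (-18863 + 66)/(-5863 - 13223) = -18797/(-19086) = -18797*(-1/19086) = 18797/19086 ≈ 0.98486)
r = 64
J(H) = -66 + H² (J(H) = (0*(-7) + H)*H - 66 = (0 + H)*H - 66 = H*H - 66 = H² - 66 = -66 + H²)
g + J(r) = 18797/19086 + (-66 + 64²) = 18797/19086 + (-66 + 4096) = 18797/19086 + 4030 = 76935377/19086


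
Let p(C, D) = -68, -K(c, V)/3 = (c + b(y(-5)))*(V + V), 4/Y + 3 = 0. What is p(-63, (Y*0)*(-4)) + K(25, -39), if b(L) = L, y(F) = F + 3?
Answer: 5314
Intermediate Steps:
y(F) = 3 + F
Y = -4/3 (Y = 4/(-3 + 0) = 4/(-3) = 4*(-⅓) = -4/3 ≈ -1.3333)
K(c, V) = -6*V*(-2 + c) (K(c, V) = -3*(c + (3 - 5))*(V + V) = -3*(c - 2)*2*V = -3*(-2 + c)*2*V = -6*V*(-2 + c))
p(-63, (Y*0)*(-4)) + K(25, -39) = -68 + 6*(-39)*(2 - 1*25) = -68 + 6*(-39)*(2 - 25) = -68 + 6*(-39)*(-23) = -68 + 5382 = 5314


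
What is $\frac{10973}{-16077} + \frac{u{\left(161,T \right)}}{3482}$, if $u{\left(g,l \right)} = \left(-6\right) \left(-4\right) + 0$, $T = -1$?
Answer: $- \frac{18911069}{27990057} \approx -0.67564$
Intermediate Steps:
$u{\left(g,l \right)} = 24$ ($u{\left(g,l \right)} = 24 + 0 = 24$)
$\frac{10973}{-16077} + \frac{u{\left(161,T \right)}}{3482} = \frac{10973}{-16077} + \frac{24}{3482} = 10973 \left(- \frac{1}{16077}\right) + 24 \cdot \frac{1}{3482} = - \frac{10973}{16077} + \frac{12}{1741} = - \frac{18911069}{27990057}$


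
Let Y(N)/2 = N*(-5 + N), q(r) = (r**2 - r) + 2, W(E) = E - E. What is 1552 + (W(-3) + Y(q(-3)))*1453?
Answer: 367708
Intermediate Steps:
W(E) = 0
q(r) = 2 + r**2 - r
Y(N) = 2*N*(-5 + N) (Y(N) = 2*(N*(-5 + N)) = 2*N*(-5 + N))
1552 + (W(-3) + Y(q(-3)))*1453 = 1552 + (0 + 2*(2 + (-3)**2 - 1*(-3))*(-5 + (2 + (-3)**2 - 1*(-3))))*1453 = 1552 + (0 + 2*(2 + 9 + 3)*(-5 + (2 + 9 + 3)))*1453 = 1552 + (0 + 2*14*(-5 + 14))*1453 = 1552 + (0 + 2*14*9)*1453 = 1552 + (0 + 252)*1453 = 1552 + 252*1453 = 1552 + 366156 = 367708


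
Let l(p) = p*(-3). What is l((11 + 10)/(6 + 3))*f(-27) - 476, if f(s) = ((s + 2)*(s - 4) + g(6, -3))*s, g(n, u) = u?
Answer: 145432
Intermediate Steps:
l(p) = -3*p
f(s) = s*(-3 + (-4 + s)*(2 + s)) (f(s) = ((s + 2)*(s - 4) - 3)*s = ((2 + s)*(-4 + s) - 3)*s = ((-4 + s)*(2 + s) - 3)*s = (-3 + (-4 + s)*(2 + s))*s = s*(-3 + (-4 + s)*(2 + s)))
l((11 + 10)/(6 + 3))*f(-27) - 476 = (-3*(11 + 10)/(6 + 3))*(-27*(-11 + (-27)² - 2*(-27))) - 476 = (-63/9)*(-27*(-11 + 729 + 54)) - 476 = (-63/9)*(-27*772) - 476 = -3*7/3*(-20844) - 476 = -7*(-20844) - 476 = 145908 - 476 = 145432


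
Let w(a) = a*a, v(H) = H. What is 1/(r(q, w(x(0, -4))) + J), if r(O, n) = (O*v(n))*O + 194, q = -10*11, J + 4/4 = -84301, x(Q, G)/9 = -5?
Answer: 1/24418392 ≈ 4.0953e-8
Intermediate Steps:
x(Q, G) = -45 (x(Q, G) = 9*(-5) = -45)
w(a) = a²
J = -84302 (J = -1 - 84301 = -84302)
q = -110
r(O, n) = 194 + n*O² (r(O, n) = (O*n)*O + 194 = n*O² + 194 = 194 + n*O²)
1/(r(q, w(x(0, -4))) + J) = 1/((194 + (-45)²*(-110)²) - 84302) = 1/((194 + 2025*12100) - 84302) = 1/((194 + 24502500) - 84302) = 1/(24502694 - 84302) = 1/24418392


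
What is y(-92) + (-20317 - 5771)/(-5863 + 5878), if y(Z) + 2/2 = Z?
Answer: -9161/5 ≈ -1832.2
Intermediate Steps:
y(Z) = -1 + Z
y(-92) + (-20317 - 5771)/(-5863 + 5878) = (-1 - 92) + (-20317 - 5771)/(-5863 + 5878) = -93 - 26088/15 = -93 - 26088*1/15 = -93 - 8696/5 = -9161/5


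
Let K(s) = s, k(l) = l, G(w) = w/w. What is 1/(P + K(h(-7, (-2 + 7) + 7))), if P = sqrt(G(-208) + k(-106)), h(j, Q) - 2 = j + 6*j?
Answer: -47/2314 - I*sqrt(105)/2314 ≈ -0.020311 - 0.0044282*I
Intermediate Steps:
G(w) = 1
h(j, Q) = 2 + 7*j (h(j, Q) = 2 + (j + 6*j) = 2 + 7*j)
P = I*sqrt(105) (P = sqrt(1 - 106) = sqrt(-105) = I*sqrt(105) ≈ 10.247*I)
1/(P + K(h(-7, (-2 + 7) + 7))) = 1/(I*sqrt(105) + (2 + 7*(-7))) = 1/(I*sqrt(105) + (2 - 49)) = 1/(I*sqrt(105) - 47) = 1/(-47 + I*sqrt(105))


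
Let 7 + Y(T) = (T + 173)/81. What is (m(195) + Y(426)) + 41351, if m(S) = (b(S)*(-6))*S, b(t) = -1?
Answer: 3444233/81 ≈ 42521.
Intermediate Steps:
Y(T) = -394/81 + T/81 (Y(T) = -7 + (T + 173)/81 = -7 + (173 + T)*(1/81) = -7 + (173/81 + T/81) = -394/81 + T/81)
m(S) = 6*S (m(S) = (-1*(-6))*S = 6*S)
(m(195) + Y(426)) + 41351 = (6*195 + (-394/81 + (1/81)*426)) + 41351 = (1170 + (-394/81 + 142/27)) + 41351 = (1170 + 32/81) + 41351 = 94802/81 + 41351 = 3444233/81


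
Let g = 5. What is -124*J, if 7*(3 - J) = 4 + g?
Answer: -1488/7 ≈ -212.57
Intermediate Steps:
J = 12/7 (J = 3 - (4 + 5)/7 = 3 - 1/7*9 = 3 - 9/7 = 12/7 ≈ 1.7143)
-124*J = -124*12/7 = -1488/7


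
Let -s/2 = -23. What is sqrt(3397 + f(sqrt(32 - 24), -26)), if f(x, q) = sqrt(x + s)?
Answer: sqrt(3397 + sqrt(2)*sqrt(23 + sqrt(2))) ≈ 58.344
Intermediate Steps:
s = 46 (s = -2*(-23) = 46)
f(x, q) = sqrt(46 + x) (f(x, q) = sqrt(x + 46) = sqrt(46 + x))
sqrt(3397 + f(sqrt(32 - 24), -26)) = sqrt(3397 + sqrt(46 + sqrt(32 - 24))) = sqrt(3397 + sqrt(46 + sqrt(8))) = sqrt(3397 + sqrt(46 + 2*sqrt(2)))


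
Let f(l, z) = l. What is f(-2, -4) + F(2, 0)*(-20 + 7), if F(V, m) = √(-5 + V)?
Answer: -2 - 13*I*√3 ≈ -2.0 - 22.517*I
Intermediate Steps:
f(-2, -4) + F(2, 0)*(-20 + 7) = -2 + √(-5 + 2)*(-20 + 7) = -2 + √(-3)*(-13) = -2 + (I*√3)*(-13) = -2 - 13*I*√3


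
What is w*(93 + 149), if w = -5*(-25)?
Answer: 30250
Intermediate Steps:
w = 125
w*(93 + 149) = 125*(93 + 149) = 125*242 = 30250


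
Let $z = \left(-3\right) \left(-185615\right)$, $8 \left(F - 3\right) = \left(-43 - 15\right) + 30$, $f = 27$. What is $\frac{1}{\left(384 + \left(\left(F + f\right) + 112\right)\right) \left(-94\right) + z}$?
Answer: $\frac{1}{507730} \approx 1.9696 \cdot 10^{-6}$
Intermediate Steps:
$F = - \frac{1}{2}$ ($F = 3 + \frac{\left(-43 - 15\right) + 30}{8} = 3 + \frac{-58 + 30}{8} = 3 + \frac{1}{8} \left(-28\right) = 3 - \frac{7}{2} = - \frac{1}{2} \approx -0.5$)
$z = 556845$
$\frac{1}{\left(384 + \left(\left(F + f\right) + 112\right)\right) \left(-94\right) + z} = \frac{1}{\left(384 + \left(\left(- \frac{1}{2} + 27\right) + 112\right)\right) \left(-94\right) + 556845} = \frac{1}{\left(384 + \left(\frac{53}{2} + 112\right)\right) \left(-94\right) + 556845} = \frac{1}{\left(384 + \frac{277}{2}\right) \left(-94\right) + 556845} = \frac{1}{\frac{1045}{2} \left(-94\right) + 556845} = \frac{1}{-49115 + 556845} = \frac{1}{507730}$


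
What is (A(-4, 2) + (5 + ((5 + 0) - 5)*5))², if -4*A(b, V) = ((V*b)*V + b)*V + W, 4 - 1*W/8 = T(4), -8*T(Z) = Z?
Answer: 36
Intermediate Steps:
T(Z) = -Z/8
W = 36 (W = 32 - (-1)*4 = 32 - 8*(-½) = 32 + 4 = 36)
A(b, V) = -9 - V*(b + b*V²)/4 (A(b, V) = -(((V*b)*V + b)*V + 36)/4 = -((b*V² + b)*V + 36)/4 = -((b + b*V²)*V + 36)/4 = -(V*(b + b*V²) + 36)/4 = -(36 + V*(b + b*V²))/4 = -9 - V*(b + b*V²)/4)
(A(-4, 2) + (5 + ((5 + 0) - 5)*5))² = ((-9 - ¼*2*(-4) - ¼*(-4)*2³) + (5 + ((5 + 0) - 5)*5))² = ((-9 + 2 - ¼*(-4)*8) + (5 + (5 - 5)*5))² = ((-9 + 2 + 8) + (5 + 0*5))² = (1 + (5 + 0))² = (1 + 5)² = 6² = 36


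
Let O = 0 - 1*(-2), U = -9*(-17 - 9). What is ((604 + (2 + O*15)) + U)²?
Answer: 756900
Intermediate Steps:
U = 234 (U = -9*(-26) = 234)
O = 2 (O = 0 + 2 = 2)
((604 + (2 + O*15)) + U)² = ((604 + (2 + 2*15)) + 234)² = ((604 + (2 + 30)) + 234)² = ((604 + 32) + 234)² = (636 + 234)² = 870² = 756900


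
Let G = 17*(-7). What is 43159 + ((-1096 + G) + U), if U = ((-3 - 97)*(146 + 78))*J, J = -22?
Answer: 534744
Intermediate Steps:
G = -119
U = 492800 (U = ((-3 - 97)*(146 + 78))*(-22) = -100*224*(-22) = -22400*(-22) = 492800)
43159 + ((-1096 + G) + U) = 43159 + ((-1096 - 119) + 492800) = 43159 + (-1215 + 492800) = 43159 + 491585 = 534744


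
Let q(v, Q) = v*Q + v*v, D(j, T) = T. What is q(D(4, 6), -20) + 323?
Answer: 239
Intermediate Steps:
q(v, Q) = v**2 + Q*v (q(v, Q) = Q*v + v**2 = v**2 + Q*v)
q(D(4, 6), -20) + 323 = 6*(-20 + 6) + 323 = 6*(-14) + 323 = -84 + 323 = 239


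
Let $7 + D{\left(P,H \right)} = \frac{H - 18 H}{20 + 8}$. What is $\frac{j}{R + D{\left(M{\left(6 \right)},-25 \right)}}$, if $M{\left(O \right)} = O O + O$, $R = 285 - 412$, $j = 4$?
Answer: $- \frac{112}{3327} \approx -0.033664$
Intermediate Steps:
$R = -127$
$M{\left(O \right)} = O + O^{2}$ ($M{\left(O \right)} = O^{2} + O = O + O^{2}$)
$D{\left(P,H \right)} = -7 - \frac{17 H}{28}$ ($D{\left(P,H \right)} = -7 + \frac{H - 18 H}{20 + 8} = -7 + \frac{\left(-17\right) H}{28} = -7 + - 17 H \frac{1}{28} = -7 - \frac{17 H}{28}$)
$\frac{j}{R + D{\left(M{\left(6 \right)},-25 \right)}} = \frac{1}{-127 - - \frac{229}{28}} \cdot 4 = \frac{1}{-127 + \left(-7 + \frac{425}{28}\right)} 4 = \frac{1}{-127 + \frac{229}{28}} \cdot 4 = \frac{1}{- \frac{3327}{28}} \cdot 4 = \left(- \frac{28}{3327}\right) 4 = - \frac{112}{3327}$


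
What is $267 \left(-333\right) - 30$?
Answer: $-88941$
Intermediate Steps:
$267 \left(-333\right) - 30 = -88911 - 30 = -88941$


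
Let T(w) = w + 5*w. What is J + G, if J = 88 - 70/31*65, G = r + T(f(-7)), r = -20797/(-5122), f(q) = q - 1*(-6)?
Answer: -9640269/158782 ≈ -60.714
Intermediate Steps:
f(q) = 6 + q (f(q) = q + 6 = 6 + q)
r = 20797/5122 (r = -20797*(-1/5122) = 20797/5122 ≈ 4.0603)
T(w) = 6*w
G = -9935/5122 (G = 20797/5122 + 6*(6 - 7) = 20797/5122 + 6*(-1) = 20797/5122 - 6 = -9935/5122 ≈ -1.9397)
J = -1822/31 (J = 88 - 70*1/31*65 = 88 - 70/31*65 = 88 - 4550/31 = -1822/31 ≈ -58.774)
J + G = -1822/31 - 9935/5122 = -9640269/158782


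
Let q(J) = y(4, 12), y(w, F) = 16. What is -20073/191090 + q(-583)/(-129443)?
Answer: -2601366779/24735262870 ≈ -0.10517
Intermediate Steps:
q(J) = 16
-20073/191090 + q(-583)/(-129443) = -20073/191090 + 16/(-129443) = -20073*1/191090 + 16*(-1/129443) = -20073/191090 - 16/129443 = -2601366779/24735262870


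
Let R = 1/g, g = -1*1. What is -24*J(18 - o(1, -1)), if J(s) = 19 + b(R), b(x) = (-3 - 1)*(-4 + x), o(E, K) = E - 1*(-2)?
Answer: -936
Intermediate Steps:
g = -1
o(E, K) = 2 + E (o(E, K) = E + 2 = 2 + E)
R = -1 (R = 1/(-1) = -1)
b(x) = 16 - 4*x (b(x) = -4*(-4 + x) = 16 - 4*x)
J(s) = 39 (J(s) = 19 + (16 - 4*(-1)) = 19 + (16 + 4) = 19 + 20 = 39)
-24*J(18 - o(1, -1)) = -24*39 = -936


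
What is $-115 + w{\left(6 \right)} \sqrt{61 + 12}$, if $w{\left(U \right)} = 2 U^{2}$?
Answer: $-115 + 72 \sqrt{73} \approx 500.17$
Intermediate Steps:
$-115 + w{\left(6 \right)} \sqrt{61 + 12} = -115 + 2 \cdot 6^{2} \sqrt{61 + 12} = -115 + 2 \cdot 36 \sqrt{73} = -115 + 72 \sqrt{73}$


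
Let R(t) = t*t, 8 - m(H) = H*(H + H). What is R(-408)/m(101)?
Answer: -9248/1133 ≈ -8.1624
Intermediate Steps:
m(H) = 8 - 2*H² (m(H) = 8 - H*(H + H) = 8 - H*2*H = 8 - 2*H²)
R(t) = t²
R(-408)/m(101) = (-408)²/(8 - 2*101²) = 166464/(8 - 2*10201) = 166464/(8 - 20402) = 166464/(-20394) = 166464*(-1/20394) = -9248/1133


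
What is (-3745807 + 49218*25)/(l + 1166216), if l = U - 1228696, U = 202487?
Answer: -2515357/140007 ≈ -17.966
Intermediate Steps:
l = -1026209 (l = 202487 - 1228696 = -1026209)
(-3745807 + 49218*25)/(l + 1166216) = (-3745807 + 49218*25)/(-1026209 + 1166216) = (-3745807 + 1230450)/140007 = -2515357*1/140007 = -2515357/140007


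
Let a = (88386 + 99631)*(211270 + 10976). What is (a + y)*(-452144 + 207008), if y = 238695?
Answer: -10243317826888272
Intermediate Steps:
a = 41786026182 (a = 188017*222246 = 41786026182)
(a + y)*(-452144 + 207008) = (41786026182 + 238695)*(-452144 + 207008) = 41786264877*(-245136) = -10243317826888272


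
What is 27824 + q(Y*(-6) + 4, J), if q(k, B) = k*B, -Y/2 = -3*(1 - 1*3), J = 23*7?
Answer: 40060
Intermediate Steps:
J = 161
Y = -12 (Y = -(-6)*(1 - 1*3) = -(-6)*(1 - 3) = -(-6)*(-2) = -2*6 = -12)
q(k, B) = B*k
27824 + q(Y*(-6) + 4, J) = 27824 + 161*(-12*(-6) + 4) = 27824 + 161*(72 + 4) = 27824 + 161*76 = 27824 + 12236 = 40060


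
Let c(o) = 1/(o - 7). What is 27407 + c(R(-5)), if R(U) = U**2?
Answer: 493327/18 ≈ 27407.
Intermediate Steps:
c(o) = 1/(-7 + o)
27407 + c(R(-5)) = 27407 + 1/(-7 + (-5)**2) = 27407 + 1/(-7 + 25) = 27407 + 1/18 = 493327/18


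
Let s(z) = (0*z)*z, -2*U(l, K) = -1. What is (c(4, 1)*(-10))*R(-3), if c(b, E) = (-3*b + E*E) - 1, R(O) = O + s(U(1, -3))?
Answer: -360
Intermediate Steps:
U(l, K) = 1/2 (U(l, K) = -1/2*(-1) = 1/2)
s(z) = 0 (s(z) = 0*z = 0)
R(O) = O (R(O) = O + 0 = O)
c(b, E) = -1 + E**2 - 3*b (c(b, E) = (-3*b + E**2) - 1 = (E**2 - 3*b) - 1 = -1 + E**2 - 3*b)
(c(4, 1)*(-10))*R(-3) = ((-1 + 1**2 - 3*4)*(-10))*(-3) = ((-1 + 1 - 12)*(-10))*(-3) = -12*(-10)*(-3) = 120*(-3) = -360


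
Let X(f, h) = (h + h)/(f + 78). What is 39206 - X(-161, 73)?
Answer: 3254244/83 ≈ 39208.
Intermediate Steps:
X(f, h) = 2*h/(78 + f) (X(f, h) = (2*h)/(78 + f) = 2*h/(78 + f))
39206 - X(-161, 73) = 39206 - 2*73/(78 - 161) = 39206 - 2*73/(-83) = 39206 - 2*73*(-1)/83 = 39206 - 1*(-146/83) = 39206 + 146/83 = 3254244/83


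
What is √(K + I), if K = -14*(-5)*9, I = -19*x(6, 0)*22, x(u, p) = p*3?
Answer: 3*√70 ≈ 25.100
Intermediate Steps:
x(u, p) = 3*p
I = 0 (I = -57*0*22 = -19*0*22 = 0*22 = 0)
K = 630 (K = 70*9 = 630)
√(K + I) = √(630 + 0) = √630 = 3*√70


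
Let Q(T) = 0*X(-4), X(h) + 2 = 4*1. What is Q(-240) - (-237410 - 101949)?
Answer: 339359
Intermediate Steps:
X(h) = 2 (X(h) = -2 + 4*1 = -2 + 4 = 2)
Q(T) = 0 (Q(T) = 0*2 = 0)
Q(-240) - (-237410 - 101949) = 0 - (-237410 - 101949) = 0 - 1*(-339359) = 0 + 339359 = 339359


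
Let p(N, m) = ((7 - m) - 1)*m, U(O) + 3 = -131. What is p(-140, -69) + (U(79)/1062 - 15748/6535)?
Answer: -17966489908/3470085 ≈ -5177.5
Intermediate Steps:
U(O) = -134 (U(O) = -3 - 131 = -134)
p(N, m) = m*(6 - m) (p(N, m) = (6 - m)*m = m*(6 - m))
p(-140, -69) + (U(79)/1062 - 15748/6535) = -69*(6 - 1*(-69)) + (-134/1062 - 15748/6535) = -69*(6 + 69) + (-134*1/1062 - 15748*1/6535) = -69*75 + (-67/531 - 15748/6535) = -5175 - 8800033/3470085 = -17966489908/3470085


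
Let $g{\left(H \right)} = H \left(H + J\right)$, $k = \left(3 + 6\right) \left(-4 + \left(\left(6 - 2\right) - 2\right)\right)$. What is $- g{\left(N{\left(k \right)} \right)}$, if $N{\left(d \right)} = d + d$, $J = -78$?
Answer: $-4104$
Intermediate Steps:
$k = -18$ ($k = 9 \left(-4 + \left(4 - 2\right)\right) = 9 \left(-4 + 2\right) = 9 \left(-2\right) = -18$)
$N{\left(d \right)} = 2 d$
$g{\left(H \right)} = H \left(-78 + H\right)$ ($g{\left(H \right)} = H \left(H - 78\right) = H \left(-78 + H\right)$)
$- g{\left(N{\left(k \right)} \right)} = - 2 \left(-18\right) \left(-78 + 2 \left(-18\right)\right) = - \left(-36\right) \left(-78 - 36\right) = - \left(-36\right) \left(-114\right) = \left(-1\right) 4104 = -4104$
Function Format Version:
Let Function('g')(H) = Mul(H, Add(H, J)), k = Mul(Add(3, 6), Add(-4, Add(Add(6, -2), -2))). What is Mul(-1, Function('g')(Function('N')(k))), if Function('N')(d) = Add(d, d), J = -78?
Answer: -4104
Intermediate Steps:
k = -18 (k = Mul(9, Add(-4, Add(4, -2))) = Mul(9, Add(-4, 2)) = Mul(9, -2) = -18)
Function('N')(d) = Mul(2, d)
Function('g')(H) = Mul(H, Add(-78, H)) (Function('g')(H) = Mul(H, Add(H, -78)) = Mul(H, Add(-78, H)))
Mul(-1, Function('g')(Function('N')(k))) = Mul(-1, Mul(Mul(2, -18), Add(-78, Mul(2, -18)))) = Mul(-1, Mul(-36, Add(-78, -36))) = Mul(-1, Mul(-36, -114)) = Mul(-1, 4104) = -4104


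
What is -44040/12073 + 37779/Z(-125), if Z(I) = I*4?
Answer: -478125867/6036500 ≈ -79.206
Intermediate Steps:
Z(I) = 4*I
-44040/12073 + 37779/Z(-125) = -44040/12073 + 37779/((4*(-125))) = -44040*1/12073 + 37779/(-500) = -44040/12073 + 37779*(-1/500) = -44040/12073 - 37779/500 = -478125867/6036500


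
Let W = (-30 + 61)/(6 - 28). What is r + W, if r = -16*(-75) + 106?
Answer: 28701/22 ≈ 1304.6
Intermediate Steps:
W = -31/22 (W = 31/(-22) = 31*(-1/22) = -31/22 ≈ -1.4091)
r = 1306 (r = 1200 + 106 = 1306)
r + W = 1306 - 31/22 = 28701/22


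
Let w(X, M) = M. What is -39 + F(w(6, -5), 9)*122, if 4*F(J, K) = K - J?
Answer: 388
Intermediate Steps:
F(J, K) = -J/4 + K/4 (F(J, K) = (K - J)/4 = -J/4 + K/4)
-39 + F(w(6, -5), 9)*122 = -39 + (-¼*(-5) + (¼)*9)*122 = -39 + (5/4 + 9/4)*122 = -39 + (7/2)*122 = -39 + 427 = 388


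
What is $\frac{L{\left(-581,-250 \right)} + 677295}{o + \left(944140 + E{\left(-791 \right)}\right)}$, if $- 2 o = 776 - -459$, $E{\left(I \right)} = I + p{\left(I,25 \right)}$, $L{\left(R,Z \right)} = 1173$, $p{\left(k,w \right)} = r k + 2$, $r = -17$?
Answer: $\frac{1356936}{1912361} \approx 0.70956$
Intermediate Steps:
$p{\left(k,w \right)} = 2 - 17 k$ ($p{\left(k,w \right)} = - 17 k + 2 = 2 - 17 k$)
$E{\left(I \right)} = 2 - 16 I$ ($E{\left(I \right)} = I - \left(-2 + 17 I\right) = 2 - 16 I$)
$o = - \frac{1235}{2}$ ($o = - \frac{776 - -459}{2} = - \frac{776 + 459}{2} = \left(- \frac{1}{2}\right) 1235 = - \frac{1235}{2} \approx -617.5$)
$\frac{L{\left(-581,-250 \right)} + 677295}{o + \left(944140 + E{\left(-791 \right)}\right)} = \frac{1173 + 677295}{- \frac{1235}{2} + \left(944140 + \left(2 - -12656\right)\right)} = \frac{678468}{- \frac{1235}{2} + \left(944140 + \left(2 + 12656\right)\right)} = \frac{678468}{- \frac{1235}{2} + \left(944140 + 12658\right)} = \frac{678468}{- \frac{1235}{2} + 956798} = \frac{678468}{\frac{1912361}{2}} = 678468 \cdot \frac{2}{1912361} = \frac{1356936}{1912361}$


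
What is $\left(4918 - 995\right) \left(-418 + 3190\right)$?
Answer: $10874556$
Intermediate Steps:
$\left(4918 - 995\right) \left(-418 + 3190\right) = 3923 \cdot 2772 = 10874556$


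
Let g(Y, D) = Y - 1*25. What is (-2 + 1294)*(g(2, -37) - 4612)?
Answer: -5988420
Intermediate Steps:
g(Y, D) = -25 + Y (g(Y, D) = Y - 25 = -25 + Y)
(-2 + 1294)*(g(2, -37) - 4612) = (-2 + 1294)*((-25 + 2) - 4612) = 1292*(-23 - 4612) = 1292*(-4635) = -5988420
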